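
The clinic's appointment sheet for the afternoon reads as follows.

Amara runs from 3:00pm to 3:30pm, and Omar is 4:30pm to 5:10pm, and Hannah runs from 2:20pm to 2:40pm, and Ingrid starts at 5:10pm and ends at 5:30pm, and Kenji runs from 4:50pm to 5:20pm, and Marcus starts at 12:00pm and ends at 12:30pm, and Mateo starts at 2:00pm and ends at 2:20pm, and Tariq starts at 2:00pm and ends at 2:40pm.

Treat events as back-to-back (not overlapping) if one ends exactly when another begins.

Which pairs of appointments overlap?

Hannah & Tariq, Ingrid & Kenji, Kenji & Omar, Mateo & Tariq

Sorted by start: Marcus, Tariq, Mateo, Hannah, Amara, Omar, Kenji, Ingrid.
Tariq starts after Marcus ends, so Marcus has no further overlaps.
Mateo starts before Tariq ends → Tariq and Mateo overlap.
Hannah starts before Tariq ends → Tariq and Hannah overlap.
Amara starts after Tariq ends, so Tariq has no further overlaps.
Hannah starts exactly when Mateo ends (back-to-back, no overlap), so Mateo has no further overlaps.
Amara starts after Hannah ends, so Hannah has no further overlaps.
Omar starts after Amara ends, so Amara has no further overlaps.
Kenji starts before Omar ends → Omar and Kenji overlap.
Ingrid starts exactly when Omar ends (back-to-back, no overlap).
Ingrid starts before Kenji ends → Kenji and Ingrid overlap.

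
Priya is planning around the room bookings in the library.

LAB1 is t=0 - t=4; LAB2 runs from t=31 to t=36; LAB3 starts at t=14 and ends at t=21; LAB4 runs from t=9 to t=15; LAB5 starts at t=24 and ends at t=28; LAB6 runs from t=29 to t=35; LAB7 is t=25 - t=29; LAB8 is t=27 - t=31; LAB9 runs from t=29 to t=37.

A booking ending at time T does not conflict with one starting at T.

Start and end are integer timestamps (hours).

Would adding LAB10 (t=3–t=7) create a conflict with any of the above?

Yes — it overlaps LAB1

LAB1: starts t=0 before LAB10 ends t=7, and ends t=4 after LAB10 starts t=3 → overlap.
LAB4: starts t=9 at or after LAB10 ends t=7 → clear.
LAB3: starts t=14 at or after LAB10 ends t=7 → clear.
LAB5: starts t=24 at or after LAB10 ends t=7 → clear.
LAB7: starts t=25 at or after LAB10 ends t=7 → clear.
LAB8: starts t=27 at or after LAB10 ends t=7 → clear.
LAB6: starts t=29 at or after LAB10 ends t=7 → clear.
LAB9: starts t=29 at or after LAB10 ends t=7 → clear.
LAB2: starts t=31 at or after LAB10 ends t=7 → clear.
LAB10 overlaps LAB1.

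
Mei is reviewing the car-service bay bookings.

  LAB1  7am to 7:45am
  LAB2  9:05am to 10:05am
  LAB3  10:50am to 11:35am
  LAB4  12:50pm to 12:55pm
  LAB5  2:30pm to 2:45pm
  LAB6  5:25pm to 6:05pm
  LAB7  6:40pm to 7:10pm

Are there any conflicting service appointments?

Sorted by start: LAB1, LAB2, LAB3, LAB4, LAB5, LAB6, LAB7.
LAB2 starts after LAB1 ends — done with LAB1.
LAB3 starts after LAB2 ends — done with LAB2.
LAB4 starts after LAB3 ends — done with LAB3.
LAB5 starts after LAB4 ends — done with LAB4.
LAB6 starts after LAB5 ends — done with LAB5.
LAB7 starts after LAB6 ends.
Every pair is clear; the schedule has no overlaps.

No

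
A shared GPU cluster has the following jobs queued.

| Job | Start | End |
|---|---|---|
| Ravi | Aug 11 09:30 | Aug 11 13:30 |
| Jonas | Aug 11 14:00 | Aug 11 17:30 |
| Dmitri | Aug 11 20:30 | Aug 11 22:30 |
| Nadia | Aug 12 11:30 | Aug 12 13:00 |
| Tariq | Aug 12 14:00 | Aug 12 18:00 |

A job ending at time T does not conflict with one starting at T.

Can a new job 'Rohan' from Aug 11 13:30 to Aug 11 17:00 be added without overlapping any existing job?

Ravi: ends Aug 11 13:30 at or before Rohan starts Aug 11 13:30 → clear.
Jonas: starts Aug 11 14:00 before Rohan ends Aug 11 17:00, and ends Aug 11 17:30 after Rohan starts Aug 11 13:30 → overlap.
Dmitri: starts Aug 11 20:30 at or after Rohan ends Aug 11 17:00 → clear.
Nadia: starts Aug 12 11:30 at or after Rohan ends Aug 11 17:00 → clear.
Tariq: starts Aug 12 14:00 at or after Rohan ends Aug 11 17:00 → clear.
Rohan overlaps Jonas.

No — it overlaps Jonas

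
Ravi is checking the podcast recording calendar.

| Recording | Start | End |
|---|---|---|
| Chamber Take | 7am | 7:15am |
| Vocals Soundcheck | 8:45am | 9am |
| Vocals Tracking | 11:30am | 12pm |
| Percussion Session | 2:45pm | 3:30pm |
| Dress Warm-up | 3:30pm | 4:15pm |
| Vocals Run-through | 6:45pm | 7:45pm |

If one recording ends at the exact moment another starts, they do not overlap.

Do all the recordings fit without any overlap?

Check each pair: they overlap iff neither finishes before the other starts.
Sorted by start: Chamber Take, Vocals Soundcheck, Vocals Tracking, Percussion Session, Dress Warm-up, Vocals Run-through.
Vocals Soundcheck starts after Chamber Take ends — done with Chamber Take.
Vocals Tracking starts after Vocals Soundcheck ends — done with Vocals Soundcheck.
Percussion Session starts after Vocals Tracking ends — done with Vocals Tracking.
Dress Warm-up starts exactly when Percussion Session ends (back-to-back, no overlap) — done with Percussion Session.
Vocals Run-through starts after Dress Warm-up ends.
Every pair is clear; the schedule has no overlaps.

Yes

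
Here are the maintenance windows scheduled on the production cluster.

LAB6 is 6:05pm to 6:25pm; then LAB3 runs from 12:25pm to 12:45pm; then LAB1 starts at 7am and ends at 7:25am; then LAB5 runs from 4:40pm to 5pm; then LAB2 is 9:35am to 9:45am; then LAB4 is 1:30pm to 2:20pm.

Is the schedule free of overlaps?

Two intervals overlap when each starts before the other ends.
Sorted by start: LAB1, LAB2, LAB3, LAB4, LAB5, LAB6.
LAB2 starts after LAB1 ends; LAB1 is clear from here.
LAB3 starts after LAB2 ends; LAB2 is clear from here.
LAB4 starts after LAB3 ends; LAB3 is clear from here.
LAB5 starts after LAB4 ends; LAB4 is clear from here.
LAB6 starts after LAB5 ends.
Every pair is clear; the schedule has no overlaps.

Yes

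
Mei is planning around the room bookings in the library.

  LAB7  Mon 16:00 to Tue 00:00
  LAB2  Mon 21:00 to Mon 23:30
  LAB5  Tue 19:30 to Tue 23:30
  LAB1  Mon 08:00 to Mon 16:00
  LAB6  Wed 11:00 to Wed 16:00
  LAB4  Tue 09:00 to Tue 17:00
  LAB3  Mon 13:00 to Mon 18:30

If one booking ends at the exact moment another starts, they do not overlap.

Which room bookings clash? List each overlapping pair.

Sorted by start: LAB1, LAB3, LAB7, LAB2, LAB4, LAB5, LAB6.
LAB3 starts before LAB1 ends → LAB1 and LAB3 overlap.
LAB7 starts exactly when LAB1 ends (back-to-back, no overlap), so LAB1 has no further overlaps.
LAB7 starts before LAB3 ends → LAB3 and LAB7 overlap.
LAB2 starts after LAB3 ends, so LAB3 has no further overlaps.
LAB2 starts before LAB7 ends → LAB7 and LAB2 overlap.
LAB4 starts after LAB7 ends, so LAB7 has no further overlaps.
LAB4 starts after LAB2 ends, so LAB2 has no further overlaps.
LAB5 starts after LAB4 ends, so LAB4 has no further overlaps.
LAB6 starts after LAB5 ends.

LAB1 & LAB3, LAB2 & LAB7, LAB3 & LAB7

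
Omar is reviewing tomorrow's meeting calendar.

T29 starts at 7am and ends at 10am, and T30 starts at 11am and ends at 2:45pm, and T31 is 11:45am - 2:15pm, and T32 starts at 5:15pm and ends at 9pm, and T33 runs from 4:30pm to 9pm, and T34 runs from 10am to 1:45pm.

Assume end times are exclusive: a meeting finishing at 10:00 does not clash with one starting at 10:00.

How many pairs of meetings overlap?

4

Sorted by start: T29, T34, T30, T31, T33, T32.
T34 starts exactly when T29 ends (back-to-back, no overlap); T29 is clear from here.
T30 starts before T34 ends → T34 and T30 overlap.
T31 starts before T34 ends → T34 and T31 overlap.
T33 starts after T34 ends; T34 is clear from here.
T31 starts before T30 ends → T30 and T31 overlap.
T33 starts after T30 ends; T30 is clear from here.
T33 starts after T31 ends; T31 is clear from here.
T32 starts before T33 ends → T33 and T32 overlap.
Overlapping pairs: T30 & T31, T30 & T34, T31 & T34, T32 & T33 — 4 in total.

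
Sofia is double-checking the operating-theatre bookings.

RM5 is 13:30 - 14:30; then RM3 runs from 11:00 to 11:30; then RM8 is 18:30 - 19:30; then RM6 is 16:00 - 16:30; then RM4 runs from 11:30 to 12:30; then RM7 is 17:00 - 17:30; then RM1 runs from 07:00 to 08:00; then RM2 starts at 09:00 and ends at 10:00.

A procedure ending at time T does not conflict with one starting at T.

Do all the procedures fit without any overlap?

Sorted by start: RM1, RM2, RM3, RM4, RM5, RM6, RM7, RM8.
RM2 starts after RM1 ends; RM1 is clear from here.
RM3 starts after RM2 ends; RM2 is clear from here.
RM4 starts exactly when RM3 ends (back-to-back, no overlap); RM3 is clear from here.
RM5 starts after RM4 ends; RM4 is clear from here.
RM6 starts after RM5 ends; RM5 is clear from here.
RM7 starts after RM6 ends; RM6 is clear from here.
RM8 starts after RM7 ends.
Every pair is clear; the schedule has no overlaps.

Yes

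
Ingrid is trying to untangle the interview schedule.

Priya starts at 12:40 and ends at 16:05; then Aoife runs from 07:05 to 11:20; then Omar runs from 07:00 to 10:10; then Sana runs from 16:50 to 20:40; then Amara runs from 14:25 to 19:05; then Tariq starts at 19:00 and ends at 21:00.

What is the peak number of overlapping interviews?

3

Sweep the timeline, counting +1 at each start and −1 at each end (ends before starts at a tie):
07:00 start Omar → 1
07:05 start Aoife → 2
10:10 end Omar → 1
11:20 end Aoife → 0
12:40 start Priya → 1
14:25 start Amara → 2
16:05 end Priya → 1
16:50 start Sana → 2
19:00 start Tariq → 3
19:05 end Amara → 2
20:40 end Sana → 1
21:00 end Tariq → 0
Peak is 3, at 19:00 (Amara, Sana, Tariq).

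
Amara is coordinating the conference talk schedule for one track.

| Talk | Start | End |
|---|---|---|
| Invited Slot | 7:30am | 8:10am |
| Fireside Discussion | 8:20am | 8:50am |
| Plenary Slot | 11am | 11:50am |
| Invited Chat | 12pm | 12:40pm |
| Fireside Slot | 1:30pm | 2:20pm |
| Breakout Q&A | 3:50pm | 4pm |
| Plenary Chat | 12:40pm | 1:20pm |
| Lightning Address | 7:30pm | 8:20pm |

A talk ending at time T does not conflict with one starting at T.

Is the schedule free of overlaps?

Check each pair: they overlap iff neither finishes before the other starts.
Sorted by start: Invited Slot, Fireside Discussion, Plenary Slot, Invited Chat, Plenary Chat, Fireside Slot, Breakout Q&A, Lightning Address.
Fireside Discussion starts after Invited Slot ends, so Invited Slot has no further overlaps.
Plenary Slot starts after Fireside Discussion ends, so Fireside Discussion has no further overlaps.
Invited Chat starts after Plenary Slot ends, so Plenary Slot has no further overlaps.
Plenary Chat starts exactly when Invited Chat ends (back-to-back, no overlap), so Invited Chat has no further overlaps.
Fireside Slot starts after Plenary Chat ends, so Plenary Chat has no further overlaps.
Breakout Q&A starts after Fireside Slot ends, so Fireside Slot has no further overlaps.
Lightning Address starts after Breakout Q&A ends.
Every pair is clear; the schedule has no overlaps.

Yes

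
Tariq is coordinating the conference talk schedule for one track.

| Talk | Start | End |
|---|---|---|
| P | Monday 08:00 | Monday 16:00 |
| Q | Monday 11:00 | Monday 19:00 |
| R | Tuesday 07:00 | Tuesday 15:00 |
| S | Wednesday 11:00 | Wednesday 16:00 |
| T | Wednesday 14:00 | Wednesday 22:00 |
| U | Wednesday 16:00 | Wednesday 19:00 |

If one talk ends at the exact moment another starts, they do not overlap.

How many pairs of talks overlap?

Sorted by start: P, Q, R, S, T, U.
Q starts before P ends → P and Q overlap.
R starts after P ends, so nothing later overlaps P either.
R starts after Q ends, so nothing later overlaps Q either.
S starts after R ends, so nothing later overlaps R either.
T starts before S ends → S and T overlap.
U starts exactly when S ends (back-to-back, no overlap).
U starts before T ends → T and U overlap.
Overlapping pairs: P & Q, S & T, T & U — 3 in total.

3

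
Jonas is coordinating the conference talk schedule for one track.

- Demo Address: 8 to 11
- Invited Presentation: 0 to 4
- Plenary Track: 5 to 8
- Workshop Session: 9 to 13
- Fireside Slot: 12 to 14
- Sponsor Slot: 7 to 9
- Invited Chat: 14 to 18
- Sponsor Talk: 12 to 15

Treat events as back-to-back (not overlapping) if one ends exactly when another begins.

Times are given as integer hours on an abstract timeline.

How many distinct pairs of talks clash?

Sorted by start: Invited Presentation, Plenary Track, Sponsor Slot, Demo Address, Workshop Session, Fireside Slot, Sponsor Talk, Invited Chat.
Plenary Track starts after Invited Presentation ends — done with Invited Presentation.
Sponsor Slot starts before Plenary Track ends → Plenary Track and Sponsor Slot overlap.
Demo Address starts exactly when Plenary Track ends (back-to-back, no overlap) — done with Plenary Track.
Demo Address starts before Sponsor Slot ends → Sponsor Slot and Demo Address overlap.
Workshop Session starts exactly when Sponsor Slot ends (back-to-back, no overlap) — done with Sponsor Slot.
Workshop Session starts before Demo Address ends → Demo Address and Workshop Session overlap.
Fireside Slot starts after Demo Address ends — done with Demo Address.
Fireside Slot starts before Workshop Session ends → Workshop Session and Fireside Slot overlap.
Sponsor Talk starts before Workshop Session ends → Workshop Session and Sponsor Talk overlap.
Invited Chat starts after Workshop Session ends.
Sponsor Talk starts before Fireside Slot ends → Fireside Slot and Sponsor Talk overlap.
Invited Chat starts exactly when Fireside Slot ends (back-to-back, no overlap).
Invited Chat starts before Sponsor Talk ends → Sponsor Talk and Invited Chat overlap.
Overlapping pairs: Demo Address & Sponsor Slot, Demo Address & Workshop Session, Fireside Slot & Sponsor Talk, Fireside Slot & Workshop Session, Invited Chat & Sponsor Talk, Plenary Track & Sponsor Slot, Sponsor Talk & Workshop Session — 7 in total.

7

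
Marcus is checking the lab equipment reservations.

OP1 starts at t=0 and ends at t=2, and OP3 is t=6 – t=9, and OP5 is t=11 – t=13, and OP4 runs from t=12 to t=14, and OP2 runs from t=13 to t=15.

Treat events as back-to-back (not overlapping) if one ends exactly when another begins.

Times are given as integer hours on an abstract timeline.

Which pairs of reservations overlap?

Sorted by start: OP1, OP3, OP5, OP4, OP2.
OP3 starts after OP1 ends, so OP1 has no further overlaps.
OP5 starts after OP3 ends, so OP3 has no further overlaps.
OP4 starts before OP5 ends → OP5 and OP4 overlap.
OP2 starts exactly when OP5 ends (back-to-back, no overlap).
OP2 starts before OP4 ends → OP4 and OP2 overlap.

OP2 & OP4, OP4 & OP5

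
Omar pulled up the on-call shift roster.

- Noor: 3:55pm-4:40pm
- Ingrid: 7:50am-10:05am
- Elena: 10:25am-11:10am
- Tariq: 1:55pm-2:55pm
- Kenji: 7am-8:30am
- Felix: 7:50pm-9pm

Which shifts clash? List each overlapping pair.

Two intervals overlap when each starts before the other ends.
Sorted by start: Kenji, Ingrid, Elena, Tariq, Noor, Felix.
Ingrid starts before Kenji ends → Kenji and Ingrid overlap.
Elena starts after Kenji ends, so Kenji has no further overlaps.
Elena starts after Ingrid ends, so Ingrid has no further overlaps.
Tariq starts after Elena ends, so Elena has no further overlaps.
Noor starts after Tariq ends, so Tariq has no further overlaps.
Felix starts after Noor ends.

Ingrid & Kenji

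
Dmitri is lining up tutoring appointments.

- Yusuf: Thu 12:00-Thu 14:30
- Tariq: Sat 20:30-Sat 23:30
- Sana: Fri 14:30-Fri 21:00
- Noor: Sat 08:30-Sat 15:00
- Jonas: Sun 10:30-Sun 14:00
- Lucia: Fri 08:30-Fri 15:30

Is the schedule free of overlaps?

No

Sorted by start: Yusuf, Lucia, Sana, Noor, Tariq, Jonas.
Lucia starts after Yusuf ends — done with Yusuf.
Sana starts before Lucia ends → Lucia and Sana overlap.
That's a conflict, so the schedule is not conflict-free.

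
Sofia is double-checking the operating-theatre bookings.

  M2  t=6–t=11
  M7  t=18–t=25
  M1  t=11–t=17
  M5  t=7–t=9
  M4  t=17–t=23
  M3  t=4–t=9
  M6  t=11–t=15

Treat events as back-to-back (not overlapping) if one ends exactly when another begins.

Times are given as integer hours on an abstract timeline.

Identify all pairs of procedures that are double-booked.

M1 & M6, M2 & M3, M2 & M5, M3 & M5, M4 & M7

Sorted by start: M3, M2, M5, M1, M6, M4, M7.
M2 starts before M3 ends → M3 and M2 overlap.
M5 starts before M3 ends → M3 and M5 overlap.
M1 starts after M3 ends — done with M3.
M5 starts before M2 ends → M2 and M5 overlap.
M1 starts exactly when M2 ends (back-to-back, no overlap) — done with M2.
M1 starts after M5 ends — done with M5.
M6 starts before M1 ends → M1 and M6 overlap.
M4 starts exactly when M1 ends (back-to-back, no overlap) — done with M1.
M4 starts after M6 ends — done with M6.
M7 starts before M4 ends → M4 and M7 overlap.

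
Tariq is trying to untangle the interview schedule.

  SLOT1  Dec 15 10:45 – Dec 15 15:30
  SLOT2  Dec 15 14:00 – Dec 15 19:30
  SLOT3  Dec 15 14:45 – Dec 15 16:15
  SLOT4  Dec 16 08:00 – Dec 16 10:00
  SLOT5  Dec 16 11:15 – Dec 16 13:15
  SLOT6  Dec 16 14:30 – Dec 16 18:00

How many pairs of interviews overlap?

3

Sorted by start: SLOT1, SLOT2, SLOT3, SLOT4, SLOT5, SLOT6.
SLOT2 starts before SLOT1 ends → SLOT1 and SLOT2 overlap.
SLOT3 starts before SLOT1 ends → SLOT1 and SLOT3 overlap.
SLOT4 starts after SLOT1 ends, so nothing later overlaps SLOT1 either.
SLOT3 starts before SLOT2 ends → SLOT2 and SLOT3 overlap.
SLOT4 starts after SLOT2 ends, so nothing later overlaps SLOT2 either.
SLOT4 starts after SLOT3 ends, so nothing later overlaps SLOT3 either.
SLOT5 starts after SLOT4 ends, so nothing later overlaps SLOT4 either.
SLOT6 starts after SLOT5 ends.
Overlapping pairs: SLOT1 & SLOT2, SLOT1 & SLOT3, SLOT2 & SLOT3 — 3 in total.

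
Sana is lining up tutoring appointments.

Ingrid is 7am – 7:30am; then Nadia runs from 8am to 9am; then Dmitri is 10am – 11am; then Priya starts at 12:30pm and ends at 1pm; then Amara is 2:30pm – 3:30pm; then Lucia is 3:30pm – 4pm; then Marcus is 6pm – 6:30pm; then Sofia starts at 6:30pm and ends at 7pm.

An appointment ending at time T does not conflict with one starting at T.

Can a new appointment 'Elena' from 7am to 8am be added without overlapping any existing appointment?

No — it overlaps Ingrid

Ingrid: starts 7am before Elena ends 8am, and ends 7:30am after Elena starts 7am → overlap.
Nadia: starts 8am at or after Elena ends 8am → clear.
Dmitri: starts 10am at or after Elena ends 8am → clear.
Priya: starts 12:30pm at or after Elena ends 8am → clear.
Amara: starts 2:30pm at or after Elena ends 8am → clear.
Lucia: starts 3:30pm at or after Elena ends 8am → clear.
Marcus: starts 6pm at or after Elena ends 8am → clear.
Sofia: starts 6:30pm at or after Elena ends 8am → clear.
Elena overlaps Ingrid.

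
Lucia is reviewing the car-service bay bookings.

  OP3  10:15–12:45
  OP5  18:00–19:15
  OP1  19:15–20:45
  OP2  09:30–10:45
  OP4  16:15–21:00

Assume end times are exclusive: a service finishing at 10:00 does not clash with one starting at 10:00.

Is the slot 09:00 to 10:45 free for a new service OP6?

No — it overlaps OP2, OP3

OP2: starts 09:30 before OP6 ends 10:45, and ends 10:45 after OP6 starts 09:00 → overlap.
OP3: starts 10:15 before OP6 ends 10:45, and ends 12:45 after OP6 starts 09:00 → overlap.
OP4: starts 16:15 at or after OP6 ends 10:45 → clear.
OP5: starts 18:00 at or after OP6 ends 10:45 → clear.
OP1: starts 19:15 at or after OP6 ends 10:45 → clear.
OP6 overlaps OP2, OP3.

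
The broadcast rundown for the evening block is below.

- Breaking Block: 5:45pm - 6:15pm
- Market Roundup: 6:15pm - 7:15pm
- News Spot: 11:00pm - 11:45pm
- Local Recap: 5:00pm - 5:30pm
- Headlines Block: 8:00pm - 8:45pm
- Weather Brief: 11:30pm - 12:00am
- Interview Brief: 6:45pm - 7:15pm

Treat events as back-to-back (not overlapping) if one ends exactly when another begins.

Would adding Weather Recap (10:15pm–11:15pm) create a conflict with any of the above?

Local Recap: ends 5:30pm at or before Weather Recap starts 10:15pm → clear.
Breaking Block: ends 6:15pm at or before Weather Recap starts 10:15pm → clear.
Market Roundup: ends 7:15pm at or before Weather Recap starts 10:15pm → clear.
Interview Brief: ends 7:15pm at or before Weather Recap starts 10:15pm → clear.
Headlines Block: ends 8:45pm at or before Weather Recap starts 10:15pm → clear.
News Spot: starts 11:00pm before Weather Recap ends 11:15pm, and ends 11:45pm after Weather Recap starts 10:15pm → overlap.
Weather Brief: starts 11:30pm at or after Weather Recap ends 11:15pm → clear.
Weather Recap overlaps News Spot.

Yes — it overlaps News Spot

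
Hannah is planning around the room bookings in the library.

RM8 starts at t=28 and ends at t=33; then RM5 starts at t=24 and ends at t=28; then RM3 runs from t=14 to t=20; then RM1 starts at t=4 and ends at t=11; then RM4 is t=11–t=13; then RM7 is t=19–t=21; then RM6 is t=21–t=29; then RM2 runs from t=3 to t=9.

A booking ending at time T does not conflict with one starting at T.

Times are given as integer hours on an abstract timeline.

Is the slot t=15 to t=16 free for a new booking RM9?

No — it overlaps RM3

RM2: ends t=9 at or before RM9 starts t=15 → clear.
RM1: ends t=11 at or before RM9 starts t=15 → clear.
RM4: ends t=13 at or before RM9 starts t=15 → clear.
RM3: starts t=14 before RM9 ends t=16, and ends t=20 after RM9 starts t=15 → overlap.
RM7: starts t=19 at or after RM9 ends t=16 → clear.
RM6: starts t=21 at or after RM9 ends t=16 → clear.
RM5: starts t=24 at or after RM9 ends t=16 → clear.
RM8: starts t=28 at or after RM9 ends t=16 → clear.
RM9 overlaps RM3.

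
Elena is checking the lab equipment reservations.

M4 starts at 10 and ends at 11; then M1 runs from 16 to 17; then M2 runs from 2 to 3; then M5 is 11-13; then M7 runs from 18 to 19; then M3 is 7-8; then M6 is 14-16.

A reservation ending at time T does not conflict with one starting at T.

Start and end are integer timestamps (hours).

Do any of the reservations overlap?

Check each pair: they overlap iff neither finishes before the other starts.
Sorted by start: M2, M3, M4, M5, M6, M1, M7.
M3 starts after M2 ends; M2 is clear from here.
M4 starts after M3 ends; M3 is clear from here.
M5 starts exactly when M4 ends (back-to-back, no overlap); M4 is clear from here.
M6 starts after M5 ends; M5 is clear from here.
M1 starts exactly when M6 ends (back-to-back, no overlap); M6 is clear from here.
M7 starts after M1 ends.
Every pair is clear; the schedule has no overlaps.

No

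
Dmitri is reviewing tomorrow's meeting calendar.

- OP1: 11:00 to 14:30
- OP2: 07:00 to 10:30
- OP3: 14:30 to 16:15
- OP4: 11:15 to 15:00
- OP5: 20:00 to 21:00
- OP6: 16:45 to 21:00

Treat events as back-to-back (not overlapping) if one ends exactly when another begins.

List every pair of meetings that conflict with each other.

Check each pair: they overlap iff neither finishes before the other starts.
Sorted by start: OP2, OP1, OP4, OP3, OP6, OP5.
OP1 starts after OP2 ends, so OP2 has no further overlaps.
OP4 starts before OP1 ends → OP1 and OP4 overlap.
OP3 starts exactly when OP1 ends (back-to-back, no overlap), so OP1 has no further overlaps.
OP3 starts before OP4 ends → OP4 and OP3 overlap.
OP6 starts after OP4 ends, so OP4 has no further overlaps.
OP6 starts after OP3 ends, so OP3 has no further overlaps.
OP5 starts before OP6 ends → OP6 and OP5 overlap.

OP1 & OP4, OP3 & OP4, OP5 & OP6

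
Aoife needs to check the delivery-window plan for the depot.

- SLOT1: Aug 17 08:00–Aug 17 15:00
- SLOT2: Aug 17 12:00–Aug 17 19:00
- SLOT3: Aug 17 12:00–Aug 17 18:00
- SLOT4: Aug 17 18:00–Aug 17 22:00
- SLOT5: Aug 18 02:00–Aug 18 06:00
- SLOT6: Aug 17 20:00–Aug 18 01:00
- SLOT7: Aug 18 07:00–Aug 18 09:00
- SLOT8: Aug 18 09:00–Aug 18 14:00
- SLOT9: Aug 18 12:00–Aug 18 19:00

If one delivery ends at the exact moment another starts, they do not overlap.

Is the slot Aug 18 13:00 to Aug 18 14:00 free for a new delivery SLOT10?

No — it overlaps SLOT8, SLOT9

SLOT1: ends Aug 17 15:00 at or before SLOT10 starts Aug 18 13:00 → clear.
SLOT2: ends Aug 17 19:00 at or before SLOT10 starts Aug 18 13:00 → clear.
SLOT3: ends Aug 17 18:00 at or before SLOT10 starts Aug 18 13:00 → clear.
SLOT4: ends Aug 17 22:00 at or before SLOT10 starts Aug 18 13:00 → clear.
SLOT6: ends Aug 18 01:00 at or before SLOT10 starts Aug 18 13:00 → clear.
SLOT5: ends Aug 18 06:00 at or before SLOT10 starts Aug 18 13:00 → clear.
SLOT7: ends Aug 18 09:00 at or before SLOT10 starts Aug 18 13:00 → clear.
SLOT8: starts Aug 18 09:00 before SLOT10 ends Aug 18 14:00, and ends Aug 18 14:00 after SLOT10 starts Aug 18 13:00 → overlap.
SLOT9: starts Aug 18 12:00 before SLOT10 ends Aug 18 14:00, and ends Aug 18 19:00 after SLOT10 starts Aug 18 13:00 → overlap.
SLOT10 overlaps SLOT8, SLOT9.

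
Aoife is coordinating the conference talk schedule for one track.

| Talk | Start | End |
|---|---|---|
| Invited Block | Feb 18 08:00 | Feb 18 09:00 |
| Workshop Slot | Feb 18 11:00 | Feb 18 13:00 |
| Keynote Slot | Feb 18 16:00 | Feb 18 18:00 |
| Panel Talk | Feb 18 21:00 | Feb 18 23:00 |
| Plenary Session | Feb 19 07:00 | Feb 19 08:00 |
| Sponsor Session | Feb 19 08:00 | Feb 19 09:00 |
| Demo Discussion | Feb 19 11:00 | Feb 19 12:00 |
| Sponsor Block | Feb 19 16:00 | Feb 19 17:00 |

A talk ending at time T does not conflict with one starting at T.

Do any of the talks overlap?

Sorted by start: Invited Block, Workshop Slot, Keynote Slot, Panel Talk, Plenary Session, Sponsor Session, Demo Discussion, Sponsor Block.
Workshop Slot starts after Invited Block ends, so Invited Block has no further overlaps.
Keynote Slot starts after Workshop Slot ends, so Workshop Slot has no further overlaps.
Panel Talk starts after Keynote Slot ends, so Keynote Slot has no further overlaps.
Plenary Session starts after Panel Talk ends, so Panel Talk has no further overlaps.
Sponsor Session starts exactly when Plenary Session ends (back-to-back, no overlap), so Plenary Session has no further overlaps.
Demo Discussion starts after Sponsor Session ends, so Sponsor Session has no further overlaps.
Sponsor Block starts after Demo Discussion ends.
Every pair is clear; the schedule has no overlaps.

No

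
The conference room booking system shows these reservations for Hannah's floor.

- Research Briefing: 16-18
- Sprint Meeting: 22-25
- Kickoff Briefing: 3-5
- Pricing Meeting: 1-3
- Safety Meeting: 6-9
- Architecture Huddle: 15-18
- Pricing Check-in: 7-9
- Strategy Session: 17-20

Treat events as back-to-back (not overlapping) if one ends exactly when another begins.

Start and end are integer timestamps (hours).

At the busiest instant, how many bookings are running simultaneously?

Sort all start/end points and keep a running count:
1 start Pricing Meeting → 1
3 end Pricing Meeting → 0
3 start Kickoff Briefing → 1
5 end Kickoff Briefing → 0
6 start Safety Meeting → 1
7 start Pricing Check-in → 2
9 end Pricing Check-in → 1
9 end Safety Meeting → 0
15 start Architecture Huddle → 1
16 start Research Briefing → 2
17 start Strategy Session → 3
18 end Architecture Huddle → 2
18 end Research Briefing → 1
20 end Strategy Session → 0
22 start Sprint Meeting → 1
25 end Sprint Meeting → 0
Peak is 3, at 17 (Architecture Huddle, Research Briefing, Strategy Session).

3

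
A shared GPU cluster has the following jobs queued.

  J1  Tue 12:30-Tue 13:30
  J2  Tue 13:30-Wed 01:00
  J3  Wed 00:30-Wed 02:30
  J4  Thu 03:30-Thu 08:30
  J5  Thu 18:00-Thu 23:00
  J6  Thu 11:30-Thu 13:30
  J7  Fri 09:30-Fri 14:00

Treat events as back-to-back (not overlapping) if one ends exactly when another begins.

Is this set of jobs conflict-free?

No

Sorted by start: J1, J2, J3, J4, J6, J5, J7.
J2 starts exactly when J1 ends (back-to-back, no overlap) — done with J1.
J3 starts before J2 ends → J2 and J3 overlap.
That's a conflict, so the schedule is not conflict-free.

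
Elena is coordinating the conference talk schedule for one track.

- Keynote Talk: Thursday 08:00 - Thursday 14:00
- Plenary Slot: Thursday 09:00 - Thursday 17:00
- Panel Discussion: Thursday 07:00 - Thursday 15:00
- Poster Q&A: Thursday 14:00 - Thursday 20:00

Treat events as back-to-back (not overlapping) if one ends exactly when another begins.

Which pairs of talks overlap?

Keynote Talk & Panel Discussion, Keynote Talk & Plenary Slot, Panel Discussion & Plenary Slot, Panel Discussion & Poster Q&A, Plenary Slot & Poster Q&A

Two intervals overlap when each starts before the other ends.
Sorted by start: Panel Discussion, Keynote Talk, Plenary Slot, Poster Q&A.
Keynote Talk starts before Panel Discussion ends → Panel Discussion and Keynote Talk overlap.
Plenary Slot starts before Panel Discussion ends → Panel Discussion and Plenary Slot overlap.
Poster Q&A starts before Panel Discussion ends → Panel Discussion and Poster Q&A overlap.
Plenary Slot starts before Keynote Talk ends → Keynote Talk and Plenary Slot overlap.
Poster Q&A starts exactly when Keynote Talk ends (back-to-back, no overlap).
Poster Q&A starts before Plenary Slot ends → Plenary Slot and Poster Q&A overlap.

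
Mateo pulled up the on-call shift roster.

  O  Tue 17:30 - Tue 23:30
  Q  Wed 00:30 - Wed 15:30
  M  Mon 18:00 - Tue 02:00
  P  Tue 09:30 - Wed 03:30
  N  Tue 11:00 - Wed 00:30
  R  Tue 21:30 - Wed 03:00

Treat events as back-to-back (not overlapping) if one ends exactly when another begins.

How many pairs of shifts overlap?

8

Sorted by start: M, P, N, O, R, Q.
P starts after M ends; M is clear from here.
N starts before P ends → P and N overlap.
O starts before P ends → P and O overlap.
R starts before P ends → P and R overlap.
Q starts before P ends → P and Q overlap.
O starts before N ends → N and O overlap.
R starts before N ends → N and R overlap.
Q starts exactly when N ends (back-to-back, no overlap).
R starts before O ends → O and R overlap.
Q starts after O ends.
Q starts before R ends → R and Q overlap.
Overlapping pairs: N & O, N & P, N & R, O & P, O & R, P & Q, P & R, Q & R — 8 in total.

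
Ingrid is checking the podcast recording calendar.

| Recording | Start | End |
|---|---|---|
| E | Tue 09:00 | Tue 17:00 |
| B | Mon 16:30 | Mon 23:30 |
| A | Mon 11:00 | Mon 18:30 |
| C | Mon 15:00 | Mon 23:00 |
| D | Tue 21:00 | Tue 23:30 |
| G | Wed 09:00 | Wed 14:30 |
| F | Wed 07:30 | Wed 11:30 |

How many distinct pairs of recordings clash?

4

Two intervals overlap when each starts before the other ends.
Sorted by start: A, C, B, E, D, F, G.
C starts before A ends → A and C overlap.
B starts before A ends → A and B overlap.
E starts after A ends; A is clear from here.
B starts before C ends → C and B overlap.
E starts after C ends; C is clear from here.
E starts after B ends; B is clear from here.
D starts after E ends; E is clear from here.
F starts after D ends; D is clear from here.
G starts before F ends → F and G overlap.
Overlapping pairs: A & B, A & C, B & C, F & G — 4 in total.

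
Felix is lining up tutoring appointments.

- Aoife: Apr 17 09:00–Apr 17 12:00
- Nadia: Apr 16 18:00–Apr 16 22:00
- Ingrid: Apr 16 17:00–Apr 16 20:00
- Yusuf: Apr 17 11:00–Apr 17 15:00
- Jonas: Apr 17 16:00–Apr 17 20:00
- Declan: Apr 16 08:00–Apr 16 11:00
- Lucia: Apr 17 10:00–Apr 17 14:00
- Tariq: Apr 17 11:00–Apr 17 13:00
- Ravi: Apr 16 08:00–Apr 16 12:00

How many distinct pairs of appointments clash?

Two intervals overlap when each starts before the other ends.
Sorted by start: Declan, Ravi, Ingrid, Nadia, Aoife, Lucia, Yusuf, Tariq, Jonas.
Ravi starts before Declan ends → Declan and Ravi overlap.
Ingrid starts after Declan ends, so nothing later overlaps Declan either.
Ingrid starts after Ravi ends, so nothing later overlaps Ravi either.
Nadia starts before Ingrid ends → Ingrid and Nadia overlap.
Aoife starts after Ingrid ends, so nothing later overlaps Ingrid either.
Aoife starts after Nadia ends, so nothing later overlaps Nadia either.
Lucia starts before Aoife ends → Aoife and Lucia overlap.
Yusuf starts before Aoife ends → Aoife and Yusuf overlap.
Tariq starts before Aoife ends → Aoife and Tariq overlap.
Jonas starts after Aoife ends.
Yusuf starts before Lucia ends → Lucia and Yusuf overlap.
Tariq starts before Lucia ends → Lucia and Tariq overlap.
Jonas starts after Lucia ends.
Tariq starts before Yusuf ends → Yusuf and Tariq overlap.
Jonas starts after Yusuf ends.
Jonas starts after Tariq ends.
Overlapping pairs: Aoife & Lucia, Aoife & Tariq, Aoife & Yusuf, Declan & Ravi, Ingrid & Nadia, Lucia & Tariq, Lucia & Yusuf, Tariq & Yusuf — 8 in total.

8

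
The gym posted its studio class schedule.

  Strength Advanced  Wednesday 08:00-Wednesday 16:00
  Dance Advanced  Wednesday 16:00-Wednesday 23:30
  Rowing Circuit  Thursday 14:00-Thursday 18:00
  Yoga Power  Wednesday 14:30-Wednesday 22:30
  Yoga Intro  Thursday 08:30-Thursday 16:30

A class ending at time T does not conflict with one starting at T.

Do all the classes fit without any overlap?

No

Sorted by start: Strength Advanced, Yoga Power, Dance Advanced, Yoga Intro, Rowing Circuit.
Yoga Power starts before Strength Advanced ends → Strength Advanced and Yoga Power overlap.
That's a conflict, so the schedule is not conflict-free.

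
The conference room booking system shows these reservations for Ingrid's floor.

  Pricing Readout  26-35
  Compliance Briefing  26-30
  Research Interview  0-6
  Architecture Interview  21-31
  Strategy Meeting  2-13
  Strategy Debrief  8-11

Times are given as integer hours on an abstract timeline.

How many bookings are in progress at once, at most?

3

Walk through starts and ends in time order (an end at T is processed before a start at T):
0 start Research Interview → 1
2 start Strategy Meeting → 2
6 end Research Interview → 1
8 start Strategy Debrief → 2
11 end Strategy Debrief → 1
13 end Strategy Meeting → 0
21 start Architecture Interview → 1
26 start Compliance Briefing → 2
26 start Pricing Readout → 3
30 end Compliance Briefing → 2
31 end Architecture Interview → 1
35 end Pricing Readout → 0
Peak is 3, at 26 (Architecture Interview, Compliance Briefing, Pricing Readout).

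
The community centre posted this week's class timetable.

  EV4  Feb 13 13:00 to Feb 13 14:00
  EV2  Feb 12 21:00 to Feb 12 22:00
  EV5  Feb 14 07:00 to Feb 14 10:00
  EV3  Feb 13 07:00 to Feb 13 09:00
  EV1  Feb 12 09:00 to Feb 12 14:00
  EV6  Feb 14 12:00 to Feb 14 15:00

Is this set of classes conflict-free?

Sorted by start: EV1, EV2, EV3, EV4, EV5, EV6.
EV2 starts after EV1 ends; EV1 is clear from here.
EV3 starts after EV2 ends; EV2 is clear from here.
EV4 starts after EV3 ends; EV3 is clear from here.
EV5 starts after EV4 ends; EV4 is clear from here.
EV6 starts after EV5 ends.
Every pair is clear; the schedule has no overlaps.

Yes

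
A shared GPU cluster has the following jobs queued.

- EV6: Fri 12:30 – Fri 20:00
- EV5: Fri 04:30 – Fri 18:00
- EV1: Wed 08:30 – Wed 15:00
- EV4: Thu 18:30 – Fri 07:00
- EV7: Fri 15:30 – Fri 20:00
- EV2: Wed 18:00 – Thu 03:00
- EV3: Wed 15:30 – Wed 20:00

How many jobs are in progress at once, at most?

3

Walk through starts and ends in time order (an end at T is processed before a start at T):
Wed 08:30 start EV1 → 1
Wed 15:00 end EV1 → 0
Wed 15:30 start EV3 → 1
Wed 18:00 start EV2 → 2
Wed 20:00 end EV3 → 1
Thu 03:00 end EV2 → 0
Thu 18:30 start EV4 → 1
Fri 04:30 start EV5 → 2
Fri 07:00 end EV4 → 1
Fri 12:30 start EV6 → 2
Fri 15:30 start EV7 → 3
Fri 18:00 end EV5 → 2
Fri 20:00 end EV6 → 1
Fri 20:00 end EV7 → 0
Peak is 3, at Fri 15:30 (EV5, EV6, EV7).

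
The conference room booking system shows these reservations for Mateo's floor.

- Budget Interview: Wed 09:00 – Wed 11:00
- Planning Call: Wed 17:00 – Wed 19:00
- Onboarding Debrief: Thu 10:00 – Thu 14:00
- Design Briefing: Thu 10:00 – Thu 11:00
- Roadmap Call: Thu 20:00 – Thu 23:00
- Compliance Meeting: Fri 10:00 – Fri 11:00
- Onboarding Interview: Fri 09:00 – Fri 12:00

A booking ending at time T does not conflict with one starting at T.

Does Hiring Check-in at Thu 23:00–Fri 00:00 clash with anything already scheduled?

No — it doesn't clash with anything

Budget Interview: ends Wed 11:00 at or before Hiring Check-in starts Thu 23:00 → clear.
Planning Call: ends Wed 19:00 at or before Hiring Check-in starts Thu 23:00 → clear.
Onboarding Debrief: ends Thu 14:00 at or before Hiring Check-in starts Thu 23:00 → clear.
Design Briefing: ends Thu 11:00 at or before Hiring Check-in starts Thu 23:00 → clear.
Roadmap Call: ends Thu 23:00 at or before Hiring Check-in starts Thu 23:00 → clear.
Onboarding Interview: starts Fri 09:00 at or after Hiring Check-in ends Fri 00:00 → clear.
Compliance Meeting: starts Fri 10:00 at or after Hiring Check-in ends Fri 00:00 → clear.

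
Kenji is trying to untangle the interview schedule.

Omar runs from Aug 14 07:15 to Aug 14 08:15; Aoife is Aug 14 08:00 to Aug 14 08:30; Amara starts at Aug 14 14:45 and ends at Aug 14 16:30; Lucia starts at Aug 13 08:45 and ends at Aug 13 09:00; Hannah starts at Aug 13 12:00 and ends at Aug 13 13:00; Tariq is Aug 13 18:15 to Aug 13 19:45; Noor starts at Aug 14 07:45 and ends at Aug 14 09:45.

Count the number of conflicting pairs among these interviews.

3

Check each pair: they overlap iff neither finishes before the other starts.
Sorted by start: Lucia, Hannah, Tariq, Omar, Noor, Aoife, Amara.
Hannah starts after Lucia ends, so nothing later overlaps Lucia either.
Tariq starts after Hannah ends, so nothing later overlaps Hannah either.
Omar starts after Tariq ends, so nothing later overlaps Tariq either.
Noor starts before Omar ends → Omar and Noor overlap.
Aoife starts before Omar ends → Omar and Aoife overlap.
Amara starts after Omar ends.
Aoife starts before Noor ends → Noor and Aoife overlap.
Amara starts after Noor ends.
Amara starts after Aoife ends.
Overlapping pairs: Aoife & Noor, Aoife & Omar, Noor & Omar — 3 in total.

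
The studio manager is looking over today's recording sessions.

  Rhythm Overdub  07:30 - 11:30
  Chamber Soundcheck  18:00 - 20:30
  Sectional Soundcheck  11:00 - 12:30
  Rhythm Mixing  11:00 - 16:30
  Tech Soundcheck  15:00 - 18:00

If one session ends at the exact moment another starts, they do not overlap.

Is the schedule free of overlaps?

No

Sorted by start: Rhythm Overdub, Rhythm Mixing, Sectional Soundcheck, Tech Soundcheck, Chamber Soundcheck.
Rhythm Mixing starts before Rhythm Overdub ends → Rhythm Overdub and Rhythm Mixing overlap.
That's a conflict, so the schedule is not conflict-free.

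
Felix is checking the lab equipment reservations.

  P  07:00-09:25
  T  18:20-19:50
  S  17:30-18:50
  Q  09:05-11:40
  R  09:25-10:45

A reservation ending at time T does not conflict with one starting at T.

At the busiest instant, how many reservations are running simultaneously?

Walk through starts and ends in time order (an end at T is processed before a start at T):
07:00 start P → 1
09:05 start Q → 2
09:25 end P → 1
09:25 start R → 2
10:45 end R → 1
11:40 end Q → 0
17:30 start S → 1
18:20 start T → 2
18:50 end S → 1
19:50 end T → 0
Peak is 2, at 09:05 (P, Q).

2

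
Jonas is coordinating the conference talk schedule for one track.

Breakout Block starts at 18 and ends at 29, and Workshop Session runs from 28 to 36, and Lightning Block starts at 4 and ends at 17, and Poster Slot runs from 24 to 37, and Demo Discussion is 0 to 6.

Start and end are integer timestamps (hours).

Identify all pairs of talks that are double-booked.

Breakout Block & Poster Slot, Breakout Block & Workshop Session, Demo Discussion & Lightning Block, Poster Slot & Workshop Session

Two intervals overlap when each starts before the other ends.
Sorted by start: Demo Discussion, Lightning Block, Breakout Block, Poster Slot, Workshop Session.
Lightning Block starts before Demo Discussion ends → Demo Discussion and Lightning Block overlap.
Breakout Block starts after Demo Discussion ends — done with Demo Discussion.
Breakout Block starts after Lightning Block ends — done with Lightning Block.
Poster Slot starts before Breakout Block ends → Breakout Block and Poster Slot overlap.
Workshop Session starts before Breakout Block ends → Breakout Block and Workshop Session overlap.
Workshop Session starts before Poster Slot ends → Poster Slot and Workshop Session overlap.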